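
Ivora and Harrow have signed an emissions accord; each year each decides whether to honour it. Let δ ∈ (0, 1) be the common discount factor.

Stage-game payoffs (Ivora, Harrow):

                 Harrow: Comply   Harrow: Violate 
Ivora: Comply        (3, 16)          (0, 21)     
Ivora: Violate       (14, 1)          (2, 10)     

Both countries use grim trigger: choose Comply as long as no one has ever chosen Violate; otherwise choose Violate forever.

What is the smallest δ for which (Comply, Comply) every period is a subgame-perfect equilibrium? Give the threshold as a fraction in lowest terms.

Ivora's threshold: (14−3)/(14−2) = 11/12.
Harrow's threshold: (21−16)/(21−10) = 5/11.
11/12 > 5/11, so Ivora binds and δ* = 11/12.

11/12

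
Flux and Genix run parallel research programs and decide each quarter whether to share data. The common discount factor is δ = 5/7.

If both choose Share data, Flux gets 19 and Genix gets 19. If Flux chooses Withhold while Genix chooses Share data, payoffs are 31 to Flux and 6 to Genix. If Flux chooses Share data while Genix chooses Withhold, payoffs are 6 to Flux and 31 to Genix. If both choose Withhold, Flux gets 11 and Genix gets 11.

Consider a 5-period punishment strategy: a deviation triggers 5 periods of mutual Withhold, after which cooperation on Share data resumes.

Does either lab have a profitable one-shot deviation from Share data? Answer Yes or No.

No

A one-shot deviation gives 31 now, then 11 for 5 periods, then back to 19.
Gain from deviating: (31−19) today; loss: (19−11) in each of the next 5 periods.
No-deviation condition: (19−11)(δ+…+δ^5) ≥ 31−19, i.e. δ+…+δ^5 ≥ 3/2.
At δ = 5/7: δ+…+δ^5 = 2.0352 ≥ 1.5000.
So cooperation is sustainable.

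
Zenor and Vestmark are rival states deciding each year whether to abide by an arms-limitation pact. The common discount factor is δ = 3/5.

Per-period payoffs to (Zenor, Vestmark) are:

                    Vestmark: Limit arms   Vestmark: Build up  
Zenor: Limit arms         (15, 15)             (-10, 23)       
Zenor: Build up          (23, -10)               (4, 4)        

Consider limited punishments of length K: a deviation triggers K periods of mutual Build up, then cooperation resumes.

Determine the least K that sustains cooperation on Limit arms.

IC: δ(1−δ^K)/(1−δ) ≥ (23−15)/(15−4) = 8/11.
With δ = 3/5: need 1 − δ^K ≥ 8/11·(1−3/5)/(3/5), i.e. δ^K ≤ 0.5152.
Since (3/5)^1 = 0.6000 and (3/5)^2 = 0.3600, the smallest such K is 2.

2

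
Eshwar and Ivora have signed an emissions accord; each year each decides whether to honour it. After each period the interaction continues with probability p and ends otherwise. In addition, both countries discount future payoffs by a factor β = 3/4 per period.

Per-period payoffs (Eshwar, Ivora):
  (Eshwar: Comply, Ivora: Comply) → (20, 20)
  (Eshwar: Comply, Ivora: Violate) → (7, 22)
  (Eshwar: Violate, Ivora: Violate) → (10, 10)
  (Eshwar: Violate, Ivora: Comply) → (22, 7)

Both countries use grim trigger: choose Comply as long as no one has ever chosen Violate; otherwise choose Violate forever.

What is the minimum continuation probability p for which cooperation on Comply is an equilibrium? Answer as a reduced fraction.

2/9

With continuation probability p and discount β, the effective per-period discount factor is βp.
Grim-trigger IC: βp ≥ (22−20)/(22−10) = 1/6.
So p ≥ (1/6)/(3/4) = 2/9.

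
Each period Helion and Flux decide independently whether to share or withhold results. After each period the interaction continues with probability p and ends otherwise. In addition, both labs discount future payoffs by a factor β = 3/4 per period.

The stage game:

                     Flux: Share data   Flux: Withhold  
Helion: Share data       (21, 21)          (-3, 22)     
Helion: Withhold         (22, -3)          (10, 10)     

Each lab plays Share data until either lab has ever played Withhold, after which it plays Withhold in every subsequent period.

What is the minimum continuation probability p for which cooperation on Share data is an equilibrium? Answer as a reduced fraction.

Expected continuation weight on next period's payoff is β·p = 3/4·p, which plays the role of the discount factor.
Cooperation requires 3/4·p ≥ (22−21)/(22−10) = 1/12, hence p ≥ 1/9.

1/9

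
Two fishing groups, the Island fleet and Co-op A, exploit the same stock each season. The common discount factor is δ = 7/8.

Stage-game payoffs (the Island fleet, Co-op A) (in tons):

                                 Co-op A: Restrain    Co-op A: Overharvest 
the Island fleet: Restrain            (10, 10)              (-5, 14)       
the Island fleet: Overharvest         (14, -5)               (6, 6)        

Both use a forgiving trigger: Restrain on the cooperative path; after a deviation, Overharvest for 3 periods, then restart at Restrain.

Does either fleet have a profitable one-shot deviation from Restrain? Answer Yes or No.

A one-shot deviation gives 14 now, then 6 for 3 periods, then back to 10.
Gain from deviating: (14−10) today; loss: (10−6) in each of the next 3 periods.
No-deviation condition: (10−6)(δ+…+δ^3) ≥ 14−10, i.e. δ+…+δ^3 ≥ 1.
At δ = 7/8: δ+…+δ^3 = 2.3105 ≥ 1.0000.
So cooperation is sustainable.

No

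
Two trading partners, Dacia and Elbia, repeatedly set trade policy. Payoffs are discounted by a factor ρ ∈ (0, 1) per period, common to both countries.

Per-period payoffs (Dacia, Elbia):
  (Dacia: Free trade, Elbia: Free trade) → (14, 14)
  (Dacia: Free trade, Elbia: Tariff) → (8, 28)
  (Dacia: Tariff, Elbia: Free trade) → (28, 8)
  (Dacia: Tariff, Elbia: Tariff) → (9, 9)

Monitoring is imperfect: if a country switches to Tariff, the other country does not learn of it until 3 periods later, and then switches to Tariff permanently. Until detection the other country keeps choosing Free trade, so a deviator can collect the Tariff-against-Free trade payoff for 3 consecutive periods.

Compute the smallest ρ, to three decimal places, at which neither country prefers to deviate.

0.903

The best deviation is to choose Tariff for all 3 undetected periods, earning 28 each, then 9 forever once detected.
Deviation value: 28(1−ρ^3)/(1−ρ) + 9ρ^3/(1−ρ); cooperation value: 14/(1−ρ).
IC: 14 ≥ 28(1−ρ^3) + 9ρ^3 = 28 − 19ρ^3.
So ρ^3 ≥ 14/19, giving ρ ≥ (14/19)^(1/3) ≈ 0.903.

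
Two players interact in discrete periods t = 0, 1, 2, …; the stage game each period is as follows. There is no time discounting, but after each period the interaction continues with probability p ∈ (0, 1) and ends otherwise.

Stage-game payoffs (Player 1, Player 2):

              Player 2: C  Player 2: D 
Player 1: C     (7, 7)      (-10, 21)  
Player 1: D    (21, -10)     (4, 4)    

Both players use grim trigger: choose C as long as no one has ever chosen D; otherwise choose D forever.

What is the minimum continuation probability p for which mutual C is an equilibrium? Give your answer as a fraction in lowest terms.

Expected cooperation value is 7 + p·7 + p²·7 + … = 7/(1−p); deviation gives 21 + p·4/(1−p).
7 ≥ 21(1−p) + 4p ⇒ 17p ≥ 14 ⇒ p ≥ 14/17.

14/17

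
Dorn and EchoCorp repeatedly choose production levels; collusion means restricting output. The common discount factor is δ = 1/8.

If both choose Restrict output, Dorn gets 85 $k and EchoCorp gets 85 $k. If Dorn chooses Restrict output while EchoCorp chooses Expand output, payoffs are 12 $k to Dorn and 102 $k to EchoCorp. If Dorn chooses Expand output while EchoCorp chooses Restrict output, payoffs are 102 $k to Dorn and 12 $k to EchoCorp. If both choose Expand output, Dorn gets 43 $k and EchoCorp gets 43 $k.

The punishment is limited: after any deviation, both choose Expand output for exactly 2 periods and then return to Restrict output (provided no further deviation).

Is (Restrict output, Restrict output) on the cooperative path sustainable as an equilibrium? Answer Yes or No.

No

IC: δ+…+δ^2 ≥ (102−85)/(85−43) = 17/42.
At δ = 1/8: partial sum = 0.1406 < 0.4048. Cooperation not sustainable.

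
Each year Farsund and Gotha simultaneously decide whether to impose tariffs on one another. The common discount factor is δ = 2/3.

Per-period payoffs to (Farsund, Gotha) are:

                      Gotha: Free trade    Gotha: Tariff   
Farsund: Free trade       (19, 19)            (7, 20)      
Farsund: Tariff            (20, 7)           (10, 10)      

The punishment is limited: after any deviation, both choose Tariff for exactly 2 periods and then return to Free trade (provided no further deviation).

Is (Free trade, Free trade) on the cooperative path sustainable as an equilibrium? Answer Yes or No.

IC: δ+…+δ^2 ≥ (20−19)/(19−10) = 1/9.
At δ = 2/3: partial sum = 1.1111 ≥ 0.1111. Cooperation sustainable.

Yes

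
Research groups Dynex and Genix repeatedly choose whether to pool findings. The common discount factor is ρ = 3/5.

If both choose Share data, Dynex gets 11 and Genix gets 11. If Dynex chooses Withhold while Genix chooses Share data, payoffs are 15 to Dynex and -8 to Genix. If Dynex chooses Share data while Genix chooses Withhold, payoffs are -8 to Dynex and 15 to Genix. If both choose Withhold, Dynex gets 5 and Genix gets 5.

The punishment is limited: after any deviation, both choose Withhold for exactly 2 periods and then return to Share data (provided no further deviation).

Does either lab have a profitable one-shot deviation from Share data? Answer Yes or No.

A one-shot deviation gives 15 now, then 5 for 2 periods, then back to 11.
Gain from deviating: (15−11) today; loss: (11−5) in each of the next 2 periods.
No-deviation condition: (11−5)(ρ+…+ρ^2) ≥ 15−11, i.e. ρ+…+ρ^2 ≥ 2/3.
At ρ = 3/5: ρ+…+ρ^2 = 0.9600 ≥ 0.6667.
So cooperation is sustainable.

No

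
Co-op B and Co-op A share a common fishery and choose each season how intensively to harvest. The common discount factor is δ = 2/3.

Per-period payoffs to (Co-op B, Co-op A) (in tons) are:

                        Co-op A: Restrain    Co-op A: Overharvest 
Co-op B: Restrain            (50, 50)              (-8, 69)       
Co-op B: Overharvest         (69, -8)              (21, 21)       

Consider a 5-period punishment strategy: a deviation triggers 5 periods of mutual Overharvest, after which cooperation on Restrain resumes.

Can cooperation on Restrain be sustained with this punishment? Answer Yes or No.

IC: δ+…+δ^5 ≥ (69−50)/(50−21) = 19/29.
At δ = 2/3: partial sum = 1.7366 ≥ 0.6552. Cooperation sustainable.

Yes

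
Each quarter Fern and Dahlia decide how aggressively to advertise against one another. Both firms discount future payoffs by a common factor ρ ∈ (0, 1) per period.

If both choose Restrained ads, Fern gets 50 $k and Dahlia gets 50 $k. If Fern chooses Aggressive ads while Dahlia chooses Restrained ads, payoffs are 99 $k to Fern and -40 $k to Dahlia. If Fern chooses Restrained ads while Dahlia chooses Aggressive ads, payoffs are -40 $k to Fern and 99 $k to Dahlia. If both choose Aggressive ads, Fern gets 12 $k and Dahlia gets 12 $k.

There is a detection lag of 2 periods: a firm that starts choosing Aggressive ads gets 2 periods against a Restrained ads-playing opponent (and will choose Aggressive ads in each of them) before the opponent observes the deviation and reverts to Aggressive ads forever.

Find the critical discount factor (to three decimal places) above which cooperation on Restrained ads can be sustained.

0.750

A deviator earns 99 for 2 periods, then 12 forever; cooperating earns 50 forever. Multiplying the IC by (1−ρ):
50 ≥ 99(1−ρ^2) + 12ρ^2, so 87·ρ^2 ≥ 49 and ρ^2 ≥ 49/87.
ρ ≥ (49/87)^(1/2) ≈ 0.750.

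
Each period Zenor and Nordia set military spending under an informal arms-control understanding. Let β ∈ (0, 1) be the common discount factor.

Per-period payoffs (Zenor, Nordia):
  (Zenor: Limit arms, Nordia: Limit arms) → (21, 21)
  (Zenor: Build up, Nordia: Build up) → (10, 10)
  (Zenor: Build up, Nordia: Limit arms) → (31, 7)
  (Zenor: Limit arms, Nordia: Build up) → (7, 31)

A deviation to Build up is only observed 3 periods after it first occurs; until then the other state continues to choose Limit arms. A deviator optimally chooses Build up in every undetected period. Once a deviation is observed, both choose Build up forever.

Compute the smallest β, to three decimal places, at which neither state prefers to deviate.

0.781

Deviating for the 3 undetected periods gains 31−21 = 10 per period over cooperation, then loses 21−10 = 11 per period forever once punishment starts.
Gain: 10(1 + β + … + β^2); loss: 11·β^3/(1−β).
No profitable deviation ⇔ 10(1−β^3) ≤ 11·β^3, i.e. β^3 ≥ 10/(10+11) = 10/21.
Hence β ≥ (10/21)^(1/3) ≈ 0.781.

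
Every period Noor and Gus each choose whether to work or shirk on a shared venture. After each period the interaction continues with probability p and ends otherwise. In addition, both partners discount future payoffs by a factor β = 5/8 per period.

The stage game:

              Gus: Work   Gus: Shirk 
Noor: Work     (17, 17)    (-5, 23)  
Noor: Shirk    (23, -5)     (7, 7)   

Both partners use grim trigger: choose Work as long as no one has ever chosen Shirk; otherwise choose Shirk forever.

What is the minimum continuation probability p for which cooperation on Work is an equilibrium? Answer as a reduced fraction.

With continuation probability p and discount β, the effective per-period discount factor is βp.
Grim-trigger IC: βp ≥ (23−17)/(23−7) = 3/8.
So p ≥ (3/8)/(5/8) = 3/5.

3/5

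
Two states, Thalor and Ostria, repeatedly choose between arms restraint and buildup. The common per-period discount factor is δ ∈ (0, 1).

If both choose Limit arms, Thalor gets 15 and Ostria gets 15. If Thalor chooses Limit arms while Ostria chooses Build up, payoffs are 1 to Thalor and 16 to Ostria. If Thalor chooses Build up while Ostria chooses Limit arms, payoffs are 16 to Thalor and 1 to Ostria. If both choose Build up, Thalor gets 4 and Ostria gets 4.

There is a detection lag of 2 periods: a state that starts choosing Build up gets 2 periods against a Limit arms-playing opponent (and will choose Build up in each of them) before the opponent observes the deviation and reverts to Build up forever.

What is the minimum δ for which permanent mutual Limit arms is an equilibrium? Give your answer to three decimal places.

A deviator earns 16 for 2 periods, then 4 forever; cooperating earns 15 forever. Multiplying the IC by (1−δ):
15 ≥ 16(1−δ^2) + 4δ^2, so 12·δ^2 ≥ 1 and δ^2 ≥ 1/12.
δ ≥ (1/12)^(1/2) ≈ 0.289.

0.289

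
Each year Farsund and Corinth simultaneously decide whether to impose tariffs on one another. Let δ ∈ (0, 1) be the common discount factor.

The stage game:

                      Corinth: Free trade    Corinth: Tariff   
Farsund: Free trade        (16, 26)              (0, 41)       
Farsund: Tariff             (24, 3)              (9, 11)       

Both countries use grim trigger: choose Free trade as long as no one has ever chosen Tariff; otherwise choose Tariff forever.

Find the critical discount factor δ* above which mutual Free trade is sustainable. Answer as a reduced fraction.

For Farsund: deviation gain 24−16 = 8, per-period punishment loss 16−9 = 7. IC gives δ ≥ 8/15.
For Corinth: gain 15, loss 15 per period, so δ ≥ 15/30 = 1/2.
The tighter constraint is Farsund's, so cooperation needs δ ≥ 8/15.

8/15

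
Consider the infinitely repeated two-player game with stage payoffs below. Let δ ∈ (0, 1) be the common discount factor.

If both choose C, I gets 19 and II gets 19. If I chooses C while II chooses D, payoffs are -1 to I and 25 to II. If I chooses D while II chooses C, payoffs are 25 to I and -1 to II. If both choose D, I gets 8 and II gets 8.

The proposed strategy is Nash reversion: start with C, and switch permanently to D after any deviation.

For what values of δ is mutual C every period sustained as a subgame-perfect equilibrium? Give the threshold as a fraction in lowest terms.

One-period gain from deviating is 25 − 19 = 6. The loss is 19 − 8 = 11 in every subsequent period, with present value 11·δ/(1−δ).
Deviation is unprofitable when 11·δ/(1−δ) ≥ 6, i.e. δ/(1−δ) ≥ 6/11.
Equivalently δ ≥ 6/(6+11) = 6/17.

6/17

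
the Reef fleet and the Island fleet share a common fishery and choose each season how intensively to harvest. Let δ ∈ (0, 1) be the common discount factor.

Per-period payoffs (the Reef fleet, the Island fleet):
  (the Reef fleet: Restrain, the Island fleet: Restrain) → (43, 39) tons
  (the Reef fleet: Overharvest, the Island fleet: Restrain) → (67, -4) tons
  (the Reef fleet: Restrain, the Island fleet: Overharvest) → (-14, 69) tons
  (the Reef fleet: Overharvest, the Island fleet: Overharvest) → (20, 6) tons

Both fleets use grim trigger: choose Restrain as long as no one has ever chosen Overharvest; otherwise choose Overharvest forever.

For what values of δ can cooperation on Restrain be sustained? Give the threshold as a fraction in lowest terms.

24/47

For the Reef fleet: deviation gain 67−43 = 24, per-period punishment loss 43−20 = 23. IC gives δ ≥ 24/47.
For the Island fleet: gain 30, loss 33 per period, so δ ≥ 30/63 = 10/21.
The tighter constraint is the Reef fleet's, so cooperation needs δ ≥ 24/47.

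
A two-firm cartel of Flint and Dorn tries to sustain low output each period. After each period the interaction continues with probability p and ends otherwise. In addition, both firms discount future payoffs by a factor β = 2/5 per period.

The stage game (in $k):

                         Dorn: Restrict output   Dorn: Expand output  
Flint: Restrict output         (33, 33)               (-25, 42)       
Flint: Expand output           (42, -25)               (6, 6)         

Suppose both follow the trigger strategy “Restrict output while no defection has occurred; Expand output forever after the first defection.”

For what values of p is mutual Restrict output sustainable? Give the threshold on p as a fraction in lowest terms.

Expected continuation weight on next period's payoff is β·p = 2/5·p, which plays the role of the discount factor.
Cooperation requires 2/5·p ≥ (42−33)/(42−6) = 1/4, hence p ≥ 5/8.

5/8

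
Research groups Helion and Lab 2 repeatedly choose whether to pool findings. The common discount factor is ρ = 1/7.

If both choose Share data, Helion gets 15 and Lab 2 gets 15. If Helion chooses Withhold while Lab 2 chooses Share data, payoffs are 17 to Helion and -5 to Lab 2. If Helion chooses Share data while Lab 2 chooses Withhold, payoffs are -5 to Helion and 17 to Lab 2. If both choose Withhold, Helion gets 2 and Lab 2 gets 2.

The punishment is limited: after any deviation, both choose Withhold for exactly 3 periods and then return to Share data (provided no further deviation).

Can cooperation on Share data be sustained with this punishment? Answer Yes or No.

Yes

IC: ρ+…+ρ^3 ≥ (17−15)/(15−2) = 2/13.
At ρ = 1/7: partial sum = 0.1662 ≥ 0.1538. Cooperation sustainable.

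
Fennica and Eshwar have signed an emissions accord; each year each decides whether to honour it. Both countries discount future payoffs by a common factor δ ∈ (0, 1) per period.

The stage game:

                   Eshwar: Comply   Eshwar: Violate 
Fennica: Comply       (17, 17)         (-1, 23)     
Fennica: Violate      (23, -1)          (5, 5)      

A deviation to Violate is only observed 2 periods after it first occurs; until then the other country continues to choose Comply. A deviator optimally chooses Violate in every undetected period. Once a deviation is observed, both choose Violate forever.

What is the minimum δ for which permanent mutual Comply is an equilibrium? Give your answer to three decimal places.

0.577

The best deviation is to choose Violate for all 2 undetected periods, earning 23 each, then 5 forever once detected.
Deviation value: 23(1−δ^2)/(1−δ) + 5δ^2/(1−δ); cooperation value: 17/(1−δ).
IC: 17 ≥ 23(1−δ^2) + 5δ^2 = 23 − 18δ^2.
So δ^2 ≥ 6/18 = 1/3, giving δ ≥ (1/3)^(1/2) ≈ 0.577.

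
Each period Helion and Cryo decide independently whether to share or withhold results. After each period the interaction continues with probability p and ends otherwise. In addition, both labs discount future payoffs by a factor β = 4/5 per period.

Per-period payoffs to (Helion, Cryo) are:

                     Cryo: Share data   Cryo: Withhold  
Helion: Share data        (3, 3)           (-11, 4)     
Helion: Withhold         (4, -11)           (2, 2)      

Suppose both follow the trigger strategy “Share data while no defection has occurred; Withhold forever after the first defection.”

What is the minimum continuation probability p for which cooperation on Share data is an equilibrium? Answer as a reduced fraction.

Expected continuation weight on next period's payoff is β·p = 4/5·p, which plays the role of the discount factor.
Cooperation requires 4/5·p ≥ (4−3)/(4−2) = 1/2, hence p ≥ 5/8.

5/8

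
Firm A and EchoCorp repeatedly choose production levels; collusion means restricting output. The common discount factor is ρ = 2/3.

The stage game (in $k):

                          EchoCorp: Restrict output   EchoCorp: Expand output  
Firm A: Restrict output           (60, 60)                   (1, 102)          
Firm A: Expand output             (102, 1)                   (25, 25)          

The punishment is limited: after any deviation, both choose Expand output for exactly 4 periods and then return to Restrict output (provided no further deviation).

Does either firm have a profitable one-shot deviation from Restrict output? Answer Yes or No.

A one-shot deviation gives 102 now, then 25 for 4 periods, then back to 60.
Gain from deviating: (102−60) today; loss: (60−25) in each of the next 4 periods.
No-deviation condition: (60−25)(ρ+…+ρ^4) ≥ 102−60, i.e. ρ+…+ρ^4 ≥ 6/5.
At ρ = 2/3: ρ+…+ρ^4 = 1.6049 ≥ 1.2000.
So cooperation is sustainable.

No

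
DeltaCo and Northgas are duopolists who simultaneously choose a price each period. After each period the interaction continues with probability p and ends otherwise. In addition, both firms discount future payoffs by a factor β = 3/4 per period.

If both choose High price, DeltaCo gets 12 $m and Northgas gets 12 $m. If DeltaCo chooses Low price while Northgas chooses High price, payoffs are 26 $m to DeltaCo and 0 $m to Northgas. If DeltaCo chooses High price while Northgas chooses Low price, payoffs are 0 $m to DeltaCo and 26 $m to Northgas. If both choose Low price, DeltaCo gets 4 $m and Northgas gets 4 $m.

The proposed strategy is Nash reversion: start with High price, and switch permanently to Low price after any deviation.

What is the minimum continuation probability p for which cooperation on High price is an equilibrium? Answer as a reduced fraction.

28/33

With continuation probability p and discount β, the effective per-period discount factor is βp.
Grim-trigger IC: βp ≥ (26−12)/(26−4) = 7/11.
So p ≥ (7/11)/(3/4) = 28/33.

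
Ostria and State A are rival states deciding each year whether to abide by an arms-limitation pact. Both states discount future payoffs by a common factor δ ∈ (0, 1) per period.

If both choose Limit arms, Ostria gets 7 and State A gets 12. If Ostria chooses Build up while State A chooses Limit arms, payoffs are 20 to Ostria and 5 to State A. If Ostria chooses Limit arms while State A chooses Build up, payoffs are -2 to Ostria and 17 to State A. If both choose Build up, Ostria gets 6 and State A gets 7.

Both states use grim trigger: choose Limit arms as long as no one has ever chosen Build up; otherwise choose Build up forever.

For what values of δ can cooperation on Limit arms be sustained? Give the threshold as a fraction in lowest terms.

13/14

Ostria's threshold: (20−7)/(20−6) = 13/14.
State A's threshold: (17−12)/(17−7) = 1/2.
13/14 > 1/2, so Ostria binds and δ* = 13/14.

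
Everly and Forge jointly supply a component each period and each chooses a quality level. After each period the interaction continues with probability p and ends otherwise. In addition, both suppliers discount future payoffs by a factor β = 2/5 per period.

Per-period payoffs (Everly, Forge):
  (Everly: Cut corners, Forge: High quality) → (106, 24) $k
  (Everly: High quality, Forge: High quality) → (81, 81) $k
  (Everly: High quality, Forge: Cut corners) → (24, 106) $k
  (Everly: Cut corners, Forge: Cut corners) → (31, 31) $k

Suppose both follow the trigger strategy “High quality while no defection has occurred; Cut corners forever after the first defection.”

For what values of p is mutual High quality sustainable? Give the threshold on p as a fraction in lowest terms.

Expected continuation weight on next period's payoff is β·p = 2/5·p, which plays the role of the discount factor.
Cooperation requires 2/5·p ≥ (106−81)/(106−31) = 1/3, hence p ≥ 5/6.

5/6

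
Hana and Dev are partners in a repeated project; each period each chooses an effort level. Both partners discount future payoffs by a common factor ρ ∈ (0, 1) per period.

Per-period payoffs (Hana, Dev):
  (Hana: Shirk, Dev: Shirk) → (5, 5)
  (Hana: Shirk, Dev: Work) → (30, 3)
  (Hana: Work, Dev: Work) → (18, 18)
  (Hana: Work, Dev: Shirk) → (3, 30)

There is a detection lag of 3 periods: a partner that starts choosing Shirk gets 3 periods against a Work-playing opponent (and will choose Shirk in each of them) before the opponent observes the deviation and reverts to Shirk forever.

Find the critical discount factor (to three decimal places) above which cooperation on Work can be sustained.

0.783

Deviating for the 3 undetected periods gains 30−18 = 12 per period over cooperation, then loses 18−5 = 13 per period forever once punishment starts.
Gain: 12(1 + ρ + … + ρ^2); loss: 13·ρ^3/(1−ρ).
No profitable deviation ⇔ 12(1−ρ^3) ≤ 13·ρ^3, i.e. ρ^3 ≥ 12/(12+13) = 12/25.
Hence ρ ≥ (12/25)^(1/3) ≈ 0.783.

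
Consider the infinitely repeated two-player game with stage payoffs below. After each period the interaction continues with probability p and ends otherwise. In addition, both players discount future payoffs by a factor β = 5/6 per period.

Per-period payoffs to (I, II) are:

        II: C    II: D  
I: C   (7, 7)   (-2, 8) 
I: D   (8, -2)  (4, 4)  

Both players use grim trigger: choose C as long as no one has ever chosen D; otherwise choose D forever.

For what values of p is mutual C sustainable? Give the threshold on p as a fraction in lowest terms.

With continuation probability p and discount β, the effective per-period discount factor is βp.
Grim-trigger IC: βp ≥ (8−7)/(8−4) = 1/4.
So p ≥ (1/4)/(5/6) = 3/10.

3/10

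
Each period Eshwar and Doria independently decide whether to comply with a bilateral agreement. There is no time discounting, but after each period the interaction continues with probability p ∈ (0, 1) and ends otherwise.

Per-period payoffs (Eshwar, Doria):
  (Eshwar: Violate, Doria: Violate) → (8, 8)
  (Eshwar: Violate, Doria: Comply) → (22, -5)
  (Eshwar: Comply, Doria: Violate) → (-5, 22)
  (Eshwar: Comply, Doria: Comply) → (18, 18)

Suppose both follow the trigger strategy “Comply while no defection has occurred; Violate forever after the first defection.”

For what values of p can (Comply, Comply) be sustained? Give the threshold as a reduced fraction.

Expected cooperation value is 18 + p·18 + p²·18 + … = 18/(1−p); deviation gives 22 + p·8/(1−p).
18 ≥ 22(1−p) + 8p ⇒ 14p ≥ 4 ⇒ p ≥ 4/14 = 2/7.

2/7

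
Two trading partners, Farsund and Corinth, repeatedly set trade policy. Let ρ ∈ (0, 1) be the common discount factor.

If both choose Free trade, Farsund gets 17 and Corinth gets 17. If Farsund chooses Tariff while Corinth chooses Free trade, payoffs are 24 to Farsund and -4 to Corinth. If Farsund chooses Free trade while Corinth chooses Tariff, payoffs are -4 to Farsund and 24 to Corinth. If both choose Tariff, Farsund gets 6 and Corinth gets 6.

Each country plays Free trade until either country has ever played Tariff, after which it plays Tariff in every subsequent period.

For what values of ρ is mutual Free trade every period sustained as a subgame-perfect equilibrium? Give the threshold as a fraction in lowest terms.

One-period gain from deviating is 24 − 17 = 7. The loss is 17 − 6 = 11 in every subsequent period, with present value 11·ρ/(1−ρ).
Deviation is unprofitable when 11·ρ/(1−ρ) ≥ 7, i.e. ρ/(1−ρ) ≥ 7/11.
Equivalently ρ ≥ 7/(7+11) = 7/18.

7/18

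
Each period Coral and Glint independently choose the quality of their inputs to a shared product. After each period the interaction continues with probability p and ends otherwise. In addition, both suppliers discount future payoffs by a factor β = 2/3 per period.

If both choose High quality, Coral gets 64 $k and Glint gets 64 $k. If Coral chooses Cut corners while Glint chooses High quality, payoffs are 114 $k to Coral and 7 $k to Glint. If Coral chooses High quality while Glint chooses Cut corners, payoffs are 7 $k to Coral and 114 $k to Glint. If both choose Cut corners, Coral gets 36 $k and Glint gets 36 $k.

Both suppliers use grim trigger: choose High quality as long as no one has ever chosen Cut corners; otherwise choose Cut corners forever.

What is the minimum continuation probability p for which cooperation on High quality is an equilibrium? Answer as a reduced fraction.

Expected continuation weight on next period's payoff is β·p = 2/3·p, which plays the role of the discount factor.
Cooperation requires 2/3·p ≥ (114−64)/(114−36) = 25/39, hence p ≥ 25/26.

25/26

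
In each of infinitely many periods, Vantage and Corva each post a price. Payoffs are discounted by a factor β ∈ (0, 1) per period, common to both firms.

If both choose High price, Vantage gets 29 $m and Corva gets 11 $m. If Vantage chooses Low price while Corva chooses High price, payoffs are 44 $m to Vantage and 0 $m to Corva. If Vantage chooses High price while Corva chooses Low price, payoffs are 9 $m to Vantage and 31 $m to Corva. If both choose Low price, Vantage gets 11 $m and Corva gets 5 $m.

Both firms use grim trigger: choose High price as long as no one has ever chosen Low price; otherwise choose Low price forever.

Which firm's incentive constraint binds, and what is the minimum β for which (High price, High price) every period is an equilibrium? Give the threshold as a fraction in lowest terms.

Corva; β ≥ 10/13

Vantage: cooperation gives 29 each period; deviation gives 44 once then 11 forever.
  29/(1−β) ≥ 44 + 11β/(1−β) ⇒ β ≥ 15/33 = 5/11.
Corva: cooperation gives 11 each period; deviation gives 31 once then 5 forever.
  β ≥ 20/26 = 10/13.
Both must hold, so the binding constraint is Corva's: β ≥ 10/13.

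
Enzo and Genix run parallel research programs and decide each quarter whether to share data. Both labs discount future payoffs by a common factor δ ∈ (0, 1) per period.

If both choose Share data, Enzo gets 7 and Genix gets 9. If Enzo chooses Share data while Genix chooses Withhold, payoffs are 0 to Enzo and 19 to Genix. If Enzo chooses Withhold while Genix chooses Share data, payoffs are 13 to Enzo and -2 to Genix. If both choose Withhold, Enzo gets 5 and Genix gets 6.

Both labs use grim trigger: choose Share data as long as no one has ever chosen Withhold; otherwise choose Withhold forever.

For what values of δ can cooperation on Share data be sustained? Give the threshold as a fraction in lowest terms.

10/13

Enzo: cooperation gives 7 each period; deviation gives 13 once then 5 forever.
  7/(1−δ) ≥ 13 + 5δ/(1−δ) ⇒ δ ≥ 6/8 = 3/4.
Genix: cooperation gives 9 each period; deviation gives 19 once then 6 forever.
  δ ≥ 10/13.
Both must hold, so the binding constraint is Genix's: δ ≥ 10/13.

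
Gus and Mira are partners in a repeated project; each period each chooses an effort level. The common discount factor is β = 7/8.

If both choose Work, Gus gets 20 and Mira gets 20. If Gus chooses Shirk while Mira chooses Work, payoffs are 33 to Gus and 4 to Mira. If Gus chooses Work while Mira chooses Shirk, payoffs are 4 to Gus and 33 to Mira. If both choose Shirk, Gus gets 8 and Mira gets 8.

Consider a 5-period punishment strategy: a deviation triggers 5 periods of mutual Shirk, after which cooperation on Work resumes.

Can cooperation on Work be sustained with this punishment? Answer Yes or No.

Yes

Comparing payoff streams over the 6 periods until play realigns: cooperate → 20(1+β+…+β^5); deviate → 33 + 8(β+…+β^5).
Cooperation is sustained iff (20−8)(β+…+β^5) ≥ 33−20.
β+…+β^5 = 7/8·(1−(7/8)^5)/(1−7/8) = 3.4096, and (33−20)/(20−8) = 1.0833.
3.4096 ≥ 1.0833, so cooperation is sustainable.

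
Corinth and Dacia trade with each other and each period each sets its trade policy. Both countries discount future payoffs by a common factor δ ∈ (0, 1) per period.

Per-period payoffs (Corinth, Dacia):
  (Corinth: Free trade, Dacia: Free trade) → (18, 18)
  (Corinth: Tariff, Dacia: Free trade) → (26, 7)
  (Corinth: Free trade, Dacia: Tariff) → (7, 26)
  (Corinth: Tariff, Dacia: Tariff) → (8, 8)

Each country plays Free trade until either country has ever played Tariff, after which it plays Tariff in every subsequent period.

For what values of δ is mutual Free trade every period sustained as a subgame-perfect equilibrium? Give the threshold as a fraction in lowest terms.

4/9

One-period gain from deviating is 26 − 18 = 8. The loss is 18 − 8 = 10 in every subsequent period, with present value 10·δ/(1−δ).
Deviation is unprofitable when 10·δ/(1−δ) ≥ 8, i.e. δ/(1−δ) ≥ 4/5.
Equivalently δ ≥ 8/(8+10) = 4/9.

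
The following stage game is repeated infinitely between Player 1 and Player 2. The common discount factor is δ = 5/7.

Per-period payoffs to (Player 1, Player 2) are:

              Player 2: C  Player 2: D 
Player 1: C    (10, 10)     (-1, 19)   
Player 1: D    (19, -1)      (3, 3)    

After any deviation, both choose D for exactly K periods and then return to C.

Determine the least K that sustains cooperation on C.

3

IC: δ(1−δ^K)/(1−δ) ≥ (19−10)/(10−3) = 9/7.
With δ = 5/7: need 1 − δ^K ≥ 9/7·(1−5/7)/(5/7), i.e. δ^K ≤ 0.4857.
Since (5/7)^2 = 0.5102 and (5/7)^3 = 0.3644, the smallest such K is 3.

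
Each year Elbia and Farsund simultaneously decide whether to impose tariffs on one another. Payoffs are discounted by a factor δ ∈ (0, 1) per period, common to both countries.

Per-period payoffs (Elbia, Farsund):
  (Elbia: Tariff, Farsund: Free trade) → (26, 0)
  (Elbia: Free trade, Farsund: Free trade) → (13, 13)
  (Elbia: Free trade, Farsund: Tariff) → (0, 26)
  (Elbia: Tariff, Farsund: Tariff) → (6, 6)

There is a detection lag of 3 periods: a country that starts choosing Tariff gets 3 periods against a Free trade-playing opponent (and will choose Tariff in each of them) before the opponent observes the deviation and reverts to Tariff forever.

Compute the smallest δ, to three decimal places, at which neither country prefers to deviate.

Deviating for the 3 undetected periods gains 26−13 = 13 per period over cooperation, then loses 13−6 = 7 per period forever once punishment starts.
Gain: 13(1 + δ + … + δ^2); loss: 7·δ^3/(1−δ).
No profitable deviation ⇔ 13(1−δ^3) ≤ 7·δ^3, i.e. δ^3 ≥ 13/(13+7) = 13/20.
Hence δ ≥ (13/20)^(1/3) ≈ 0.866.

0.866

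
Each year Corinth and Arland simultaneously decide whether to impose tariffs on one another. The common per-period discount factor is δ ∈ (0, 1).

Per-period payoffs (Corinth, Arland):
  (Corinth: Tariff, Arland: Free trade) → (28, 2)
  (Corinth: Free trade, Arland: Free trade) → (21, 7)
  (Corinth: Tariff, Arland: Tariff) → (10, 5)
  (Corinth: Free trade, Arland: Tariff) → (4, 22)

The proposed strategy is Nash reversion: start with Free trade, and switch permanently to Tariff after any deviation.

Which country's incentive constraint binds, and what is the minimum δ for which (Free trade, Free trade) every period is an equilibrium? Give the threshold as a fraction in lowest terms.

Arland; δ ≥ 15/17

Corinth: cooperation gives 21 each period; deviation gives 28 once then 10 forever.
  21/(1−δ) ≥ 28 + 10δ/(1−δ) ⇒ δ ≥ 7/18.
Arland: cooperation gives 7 each period; deviation gives 22 once then 5 forever.
  δ ≥ 15/17.
Both must hold, so the binding constraint is Arland's: δ ≥ 15/17.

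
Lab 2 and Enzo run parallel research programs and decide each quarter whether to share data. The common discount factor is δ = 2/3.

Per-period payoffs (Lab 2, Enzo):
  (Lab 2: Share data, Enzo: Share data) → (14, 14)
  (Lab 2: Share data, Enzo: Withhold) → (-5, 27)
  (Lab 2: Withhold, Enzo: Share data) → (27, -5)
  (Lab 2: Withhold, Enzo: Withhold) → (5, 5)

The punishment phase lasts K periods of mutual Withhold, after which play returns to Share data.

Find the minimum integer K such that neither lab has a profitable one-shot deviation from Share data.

4

Need Σ_{k=1}^{K} δ^k ≥ (27−14)/(14−5) = 1.4444 at δ = 2/3.
At K = 3 the sum is 1.4074 < 1.4444; at K = 4 it is 1.6049 ≥ 1.4444.
So the minimum punishment length is K = 4.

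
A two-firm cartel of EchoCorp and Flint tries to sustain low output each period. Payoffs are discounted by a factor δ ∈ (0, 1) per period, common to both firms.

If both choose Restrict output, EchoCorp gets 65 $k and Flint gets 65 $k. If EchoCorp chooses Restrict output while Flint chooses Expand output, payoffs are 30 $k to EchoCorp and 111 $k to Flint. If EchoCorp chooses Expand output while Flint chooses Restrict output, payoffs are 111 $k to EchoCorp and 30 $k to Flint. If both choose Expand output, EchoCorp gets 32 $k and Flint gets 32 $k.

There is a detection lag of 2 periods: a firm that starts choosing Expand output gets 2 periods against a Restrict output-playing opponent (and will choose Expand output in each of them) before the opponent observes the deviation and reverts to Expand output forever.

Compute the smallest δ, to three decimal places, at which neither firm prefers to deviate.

A deviator earns 111 for 2 periods, then 32 forever; cooperating earns 65 forever. Multiplying the IC by (1−δ):
65 ≥ 111(1−δ^2) + 32δ^2, so 79·δ^2 ≥ 46 and δ^2 ≥ 46/79.
δ ≥ (46/79)^(1/2) ≈ 0.763.

0.763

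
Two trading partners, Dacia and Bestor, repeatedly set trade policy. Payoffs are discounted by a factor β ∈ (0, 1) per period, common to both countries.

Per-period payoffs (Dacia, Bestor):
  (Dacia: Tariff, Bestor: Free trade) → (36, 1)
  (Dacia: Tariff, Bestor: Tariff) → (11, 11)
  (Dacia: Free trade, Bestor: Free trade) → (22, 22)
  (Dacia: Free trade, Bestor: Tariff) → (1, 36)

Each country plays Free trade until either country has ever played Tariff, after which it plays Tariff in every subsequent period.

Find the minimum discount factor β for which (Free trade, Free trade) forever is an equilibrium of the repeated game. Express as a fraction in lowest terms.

14/25

Cooperation forever yields 22 each period: 22/(1−β).
Deviating yields 36 once, then 11 forever: 36 + 11β/(1−β).
No profitable deviation requires 22/(1−β) ≥ 36 + 11β/(1−β).
Multiplying by (1−β): 22 ≥ 36(1−β) + 11β = 36 − 25β.
So 25β ≥ 14, i.e. β ≥ 14/25.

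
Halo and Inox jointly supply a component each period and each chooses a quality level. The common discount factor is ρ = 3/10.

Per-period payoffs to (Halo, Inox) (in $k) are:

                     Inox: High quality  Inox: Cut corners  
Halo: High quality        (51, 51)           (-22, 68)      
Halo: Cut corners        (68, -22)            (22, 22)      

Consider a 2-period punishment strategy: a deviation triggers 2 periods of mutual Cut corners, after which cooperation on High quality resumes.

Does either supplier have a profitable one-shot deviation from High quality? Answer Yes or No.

A one-shot deviation gives 68 now, then 22 for 2 periods, then back to 51.
Gain from deviating: (68−51) today; loss: (51−22) in each of the next 2 periods.
No-deviation condition: (51−22)(ρ+…+ρ^2) ≥ 68−51, i.e. ρ+…+ρ^2 ≥ 17/29.
At ρ = 3/10: ρ+…+ρ^2 = 0.3900 < 0.5862.
So cooperation is not sustainable.

Yes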